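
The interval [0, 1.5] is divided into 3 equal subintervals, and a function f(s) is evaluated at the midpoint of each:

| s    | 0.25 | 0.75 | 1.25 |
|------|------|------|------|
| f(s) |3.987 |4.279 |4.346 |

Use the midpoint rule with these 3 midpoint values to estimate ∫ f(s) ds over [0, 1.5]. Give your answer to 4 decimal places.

6.3060

h = 0.5, n = 3.
h·[y(m₁) + y(m₂) + y(m₃)] = 0.5·(12.612) = 6.3060.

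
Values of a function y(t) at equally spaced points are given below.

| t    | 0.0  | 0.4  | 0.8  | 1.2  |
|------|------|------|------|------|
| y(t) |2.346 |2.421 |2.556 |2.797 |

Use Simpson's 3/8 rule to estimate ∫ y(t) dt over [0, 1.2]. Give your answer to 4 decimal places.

3.0111

h = 0.4, n = 3.
(3h/8)·[y₀ + 3y₁ + 3y₂ + y₃] = 0.15·(20.074) = 3.0111.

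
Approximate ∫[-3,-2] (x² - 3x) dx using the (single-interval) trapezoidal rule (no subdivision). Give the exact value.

14

T = (b−a)/2 · [f(-3) + f(-2)] = 0.5·[18 + 10] = 14.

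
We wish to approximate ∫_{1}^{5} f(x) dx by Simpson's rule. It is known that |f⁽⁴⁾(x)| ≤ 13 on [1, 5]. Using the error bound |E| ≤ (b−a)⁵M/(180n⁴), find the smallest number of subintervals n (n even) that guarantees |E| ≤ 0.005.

12

Need 13312/(180n⁴) ≤ 0.005.
n⁴ ≥ 13312/(180·0.005) = 14791.1 ⇒ n ≥ 11.0281, so the smallest even n is 12. (n must be even for Simpson's rule.)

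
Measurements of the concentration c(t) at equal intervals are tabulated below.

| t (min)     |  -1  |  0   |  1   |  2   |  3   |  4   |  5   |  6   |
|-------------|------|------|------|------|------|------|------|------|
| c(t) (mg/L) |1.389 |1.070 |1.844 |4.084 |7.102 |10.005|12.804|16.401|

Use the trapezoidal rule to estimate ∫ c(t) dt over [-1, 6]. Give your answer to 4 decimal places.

45.8040

h = 1, n = 7.
(h/2)·[y₀ + 2y₁ + 2y₂ + 2y₃ + 2y₄ + 2y₅ + 2y₆ + y₇] = 0.5·(91.608) = 45.8040.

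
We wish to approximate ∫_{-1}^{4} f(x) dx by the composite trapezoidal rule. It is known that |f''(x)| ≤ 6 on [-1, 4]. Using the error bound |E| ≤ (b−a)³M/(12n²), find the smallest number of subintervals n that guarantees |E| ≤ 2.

Need 750/(12n²) ≤ 2.
n² ≥ 750/(12·2) = 31.25 ⇒ n ≥ 5.5902, so the smallest n is 6.

6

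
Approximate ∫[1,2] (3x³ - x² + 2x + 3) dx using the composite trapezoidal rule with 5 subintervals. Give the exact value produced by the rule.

h = (2 − 1)/5 = 0.2.
Nodes x₀,…,x₅ = 1, 1.2, 1.4, 1.6, 1.8, 2.
f(x) = 3x³ - x² + 2x + 3: f₀=7, f₁=9.144, f₂=12.072, f₃=15.928, f₄=20.856, f₅=27.
(h/2)·[f₀ + 2f₁ + 2f₂ + 2f₃ + 2f₄ + f₅] = 0.1·(150) = 15.

15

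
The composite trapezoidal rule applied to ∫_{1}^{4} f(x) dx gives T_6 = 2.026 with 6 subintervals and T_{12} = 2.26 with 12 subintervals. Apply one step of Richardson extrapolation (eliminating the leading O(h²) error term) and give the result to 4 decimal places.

2.3380

R = (4·T_{12} − T_6) / 3 = (4·2.26 − 2.026)/3 = (7.014)/3 = 2.3380.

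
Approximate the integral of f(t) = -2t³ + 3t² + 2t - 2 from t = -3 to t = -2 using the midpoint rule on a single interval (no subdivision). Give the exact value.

43

M = (b−a)·f(-2.5) = 1·(43) = 43.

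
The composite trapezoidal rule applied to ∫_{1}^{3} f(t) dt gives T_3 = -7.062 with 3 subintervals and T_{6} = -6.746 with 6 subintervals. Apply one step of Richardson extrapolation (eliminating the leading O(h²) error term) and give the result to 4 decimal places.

-6.6407

R = (4·T_{6} − T_3) / 3 = (4·(-6.746) − (-7.062))/3 = (-19.922)/3 = -6.6407.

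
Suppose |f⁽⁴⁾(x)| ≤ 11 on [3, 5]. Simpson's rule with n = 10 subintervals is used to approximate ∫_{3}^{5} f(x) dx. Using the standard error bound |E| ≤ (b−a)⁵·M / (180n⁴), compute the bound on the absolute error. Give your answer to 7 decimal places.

|E| ≤ (2)⁵·11 / (180·10⁴) = 352/1800000 = 0.0001956.

0.0001956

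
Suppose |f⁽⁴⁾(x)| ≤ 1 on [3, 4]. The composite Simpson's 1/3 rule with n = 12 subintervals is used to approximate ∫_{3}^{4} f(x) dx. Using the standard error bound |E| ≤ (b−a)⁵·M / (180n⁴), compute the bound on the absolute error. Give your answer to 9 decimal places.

0.000000268

|E| ≤ (1)⁵·1 / (180·12⁴) = 1/3732480 = 0.000000268.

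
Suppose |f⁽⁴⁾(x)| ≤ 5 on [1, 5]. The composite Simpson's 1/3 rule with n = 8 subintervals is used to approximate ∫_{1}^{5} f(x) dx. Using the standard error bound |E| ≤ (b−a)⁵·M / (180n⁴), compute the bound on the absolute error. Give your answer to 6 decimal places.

|E| ≤ (4)⁵·5 / (180·8⁴) = 5120/737280 = 0.006944.

0.006944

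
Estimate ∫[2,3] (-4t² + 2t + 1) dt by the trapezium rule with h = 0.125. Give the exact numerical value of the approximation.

-19.34375

h = (3 − 2)/8 = 0.125.
Nodes t₀,…,t₈ = 2, 2.125, 2.25, 2.375, 2.5, 2.625, 2.75, 2.875, 3.
f(t) = -4t² + 2t + 1: f₀=-11, f₁=-12.8125, f₂=-14.75, f₃=-16.8125, f₄=-19, f₅=-21.3125, f₆=-23.75, f₇=-26.3125, f₈=-29.
(h/2)·[f₀ + 2f₁ + 2f₂ + 2f₃ + 2f₄ + 2f₅ + 2f₆ + 2f₇ + f₈] = 0.0625·(-309.5) = -19.34375.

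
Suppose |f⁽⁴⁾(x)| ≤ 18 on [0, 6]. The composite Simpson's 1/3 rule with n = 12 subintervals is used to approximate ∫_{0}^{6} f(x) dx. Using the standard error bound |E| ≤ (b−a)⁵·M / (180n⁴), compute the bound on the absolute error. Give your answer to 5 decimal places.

|E| ≤ (6)⁵·18 / (180·12⁴) = 139968/3732480 = 0.03750.

0.03750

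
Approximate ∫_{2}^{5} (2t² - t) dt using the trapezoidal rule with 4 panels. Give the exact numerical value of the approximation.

h = (5 − 2)/4 = 0.75.
Nodes t₀,…,t₄ = 2, 2.75, 3.5, 4.25, 5.
f(t) = 2t² - t: f₀=6, f₁=12.375, f₂=21, f₃=31.875, f₄=45.
(h/2)·[f₀ + 2f₁ + 2f₂ + 2f₃ + f₄] = 0.375·(181.5) = 68.0625.

68.0625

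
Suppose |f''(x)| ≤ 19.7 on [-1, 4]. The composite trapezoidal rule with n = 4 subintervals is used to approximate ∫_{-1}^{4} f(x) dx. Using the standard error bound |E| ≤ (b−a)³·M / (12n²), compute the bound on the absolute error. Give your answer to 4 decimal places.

|E| ≤ (5)³·19.7 / (12·4²) = 2462.5/192 = 12.8255.

12.8255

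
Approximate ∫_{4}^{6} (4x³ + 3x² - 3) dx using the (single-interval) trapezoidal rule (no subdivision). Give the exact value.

T = (b−a)/2 · [f(4) + f(6)] = 1·[301 + 969] = 1270.

1270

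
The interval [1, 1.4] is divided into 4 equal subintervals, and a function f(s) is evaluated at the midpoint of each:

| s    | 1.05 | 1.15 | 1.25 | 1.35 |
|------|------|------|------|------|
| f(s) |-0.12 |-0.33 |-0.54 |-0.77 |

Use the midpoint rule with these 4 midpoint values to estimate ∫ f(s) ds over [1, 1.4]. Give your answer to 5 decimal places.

h = 0.1, n = 4.
h·[y(m₁) + y(m₂) + y(m₃) + y(m₄)] = 0.1·(-1.76) = -0.17600.

-0.17600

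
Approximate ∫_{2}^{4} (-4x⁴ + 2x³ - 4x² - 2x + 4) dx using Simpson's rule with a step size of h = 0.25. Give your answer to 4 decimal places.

h = (4 − 2)/8 = 0.25.
Nodes x₀,…,x₈ = 2, 2.25, 2.5, 2.75, 3, 3.25, 3.5, 3.75, 4.
f(x) = -4x⁴ + 2x³ - 4x² - 2x + 4: f₀=-64, f₁=-100.484375, f₂=-151, f₃=-218.921875, f₄=-308, f₅=-422.359375, f₆=-566.5, f₇=-745.296875, f₈=-964.
(h/3)·[f₀ + 4f₁ + 2f₂ + 4f₃ + 2f₄ + 4f₅ + 2f₆ + 4f₇ + f₈] = 0.083333·(-9027.25) = -752.2708.

-752.2708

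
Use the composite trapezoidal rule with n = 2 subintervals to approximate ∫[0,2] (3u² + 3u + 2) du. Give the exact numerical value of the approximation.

19

h = (2 − 0)/2 = 1.
Nodes u₀,…,u₂ = 0, 1, 2.
f(u) = 3u² + 3u + 2: f₀=2, f₁=8, f₂=20.
(h/2)·[f₀ + 2f₁ + f₂] = 0.5·(38) = 19.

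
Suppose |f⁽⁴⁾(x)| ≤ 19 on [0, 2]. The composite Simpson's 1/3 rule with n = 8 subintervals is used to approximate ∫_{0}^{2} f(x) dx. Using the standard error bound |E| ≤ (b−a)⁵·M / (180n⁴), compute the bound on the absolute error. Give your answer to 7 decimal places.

|E| ≤ (2)⁵·19 / (180·8⁴) = 608/737280 = 0.0008247.

0.0008247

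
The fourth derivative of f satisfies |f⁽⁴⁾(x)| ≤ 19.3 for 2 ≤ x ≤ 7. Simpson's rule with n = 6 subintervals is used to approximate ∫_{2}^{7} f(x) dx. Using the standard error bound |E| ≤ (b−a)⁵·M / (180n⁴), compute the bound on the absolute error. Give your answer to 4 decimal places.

0.2585

|E| ≤ (5)⁵·19.3 / (180·6⁴) = 60312.5/233280 = 0.2585.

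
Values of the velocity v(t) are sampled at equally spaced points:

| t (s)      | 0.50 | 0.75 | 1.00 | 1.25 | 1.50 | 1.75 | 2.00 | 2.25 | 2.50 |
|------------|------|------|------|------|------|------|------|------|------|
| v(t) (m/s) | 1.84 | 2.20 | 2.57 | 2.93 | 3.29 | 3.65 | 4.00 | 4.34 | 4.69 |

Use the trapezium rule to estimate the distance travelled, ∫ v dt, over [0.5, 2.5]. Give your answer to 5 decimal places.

6.56125

h = 0.25, n = 8.
(h/2)·[y₀ + 2y₁ + 2y₂ + 2y₃ + 2y₄ + 2y₅ + 2y₆ + 2y₇ + y₈] = 0.125·(52.49) = 6.56125.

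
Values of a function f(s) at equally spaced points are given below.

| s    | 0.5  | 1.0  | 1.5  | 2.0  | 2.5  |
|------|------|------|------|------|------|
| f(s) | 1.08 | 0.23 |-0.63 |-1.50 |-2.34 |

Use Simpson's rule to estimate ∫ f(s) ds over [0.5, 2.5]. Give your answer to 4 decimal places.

h = 0.5, n = 4.
(h/3)·[y₀ + 4y₁ + 2y₂ + 4y₃ + y₄] = 0.166667·(-7.60) = -1.2667.

-1.2667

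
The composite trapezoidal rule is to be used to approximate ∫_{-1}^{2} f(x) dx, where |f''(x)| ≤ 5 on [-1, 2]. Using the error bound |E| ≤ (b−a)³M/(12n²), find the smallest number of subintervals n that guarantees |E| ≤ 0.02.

24

Need 135/(12n²) ≤ 0.02.
n² ≥ 135/(12·0.02) = 562.5 ⇒ n ≥ 23.7171, so the smallest n is 24.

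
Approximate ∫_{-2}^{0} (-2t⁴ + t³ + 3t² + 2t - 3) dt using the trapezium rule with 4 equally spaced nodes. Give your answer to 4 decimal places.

-21.1440

h = (0 − (-2))/3 = 0.666667.
Nodes t₀,…,t₃ = -2, -1.333333, -0.666667, 0.
f(t) = -2t⁴ + t³ + 3t² + 2t - 3: f₀=-35, f₁=-9.024691, f₂=-3.691358, f₃=-3.
(h/2)·[f₀ + 2f₁ + 2f₂ + f₃] = 0.333333·(-63.432099) = -21.1440.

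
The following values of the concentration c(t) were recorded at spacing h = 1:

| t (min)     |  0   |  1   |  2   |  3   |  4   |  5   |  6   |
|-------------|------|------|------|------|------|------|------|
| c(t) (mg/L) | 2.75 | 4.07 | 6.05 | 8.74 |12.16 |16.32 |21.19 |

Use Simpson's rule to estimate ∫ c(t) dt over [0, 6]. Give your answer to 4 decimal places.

58.9600

h = 1, n = 6.
(h/3)·[y₀ + 4y₁ + 2y₂ + 4y₃ + 2y₄ + 4y₅ + y₆] = 0.333333·(176.88) = 58.9600.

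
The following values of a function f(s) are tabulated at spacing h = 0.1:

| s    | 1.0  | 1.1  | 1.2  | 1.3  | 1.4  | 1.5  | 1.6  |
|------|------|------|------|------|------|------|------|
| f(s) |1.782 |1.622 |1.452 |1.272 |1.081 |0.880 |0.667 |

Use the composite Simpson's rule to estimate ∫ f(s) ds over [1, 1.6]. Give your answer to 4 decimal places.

h = 0.1, n = 6.
(h/3)·[y₀ + 4y₁ + 2y₂ + 4y₃ + 2y₄ + 4y₅ + y₆] = 0.033333·(22.611) = 0.7537.

0.7537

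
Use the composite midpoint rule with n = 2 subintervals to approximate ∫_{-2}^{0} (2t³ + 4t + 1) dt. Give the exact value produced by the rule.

h = (0 − (-2))/2 = 1.
Midpoints m₁,…,m₂ = -1.5, -0.5.
f(m₁)=-11.75, f(m₂)=-1.25.
h·[f(m₁) + f(m₂)] = 1·(-13) = -13.

-13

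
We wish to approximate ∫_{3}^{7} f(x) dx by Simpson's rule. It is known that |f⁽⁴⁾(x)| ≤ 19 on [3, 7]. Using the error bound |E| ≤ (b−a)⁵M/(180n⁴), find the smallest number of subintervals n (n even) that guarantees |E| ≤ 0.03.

Need 19456/(180n⁴) ≤ 0.03.
n⁴ ≥ 19456/(180·0.03) = 3602.96 ⇒ n ≥ 7.7476, so the smallest even n is 8. (n must be even for Simpson's rule.)

8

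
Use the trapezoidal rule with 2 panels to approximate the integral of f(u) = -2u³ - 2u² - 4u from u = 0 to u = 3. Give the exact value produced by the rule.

-88.875

h = (3 − 0)/2 = 1.5.
Nodes u₀,…,u₂ = 0, 1.5, 3.
f(u) = -2u³ - 2u² - 4u: f₀=0, f₁=-17.25, f₂=-84.
(h/2)·[f₀ + 2f₁ + f₂] = 0.75·(-118.5) = -88.875.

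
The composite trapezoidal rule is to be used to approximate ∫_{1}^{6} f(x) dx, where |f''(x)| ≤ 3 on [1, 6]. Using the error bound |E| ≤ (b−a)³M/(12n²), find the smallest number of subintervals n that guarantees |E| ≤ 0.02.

40

Need 375/(12n²) ≤ 0.02.
n² ≥ 375/(12·0.02) = 1562.5 ⇒ n ≥ 39.5285, so the smallest n is 40.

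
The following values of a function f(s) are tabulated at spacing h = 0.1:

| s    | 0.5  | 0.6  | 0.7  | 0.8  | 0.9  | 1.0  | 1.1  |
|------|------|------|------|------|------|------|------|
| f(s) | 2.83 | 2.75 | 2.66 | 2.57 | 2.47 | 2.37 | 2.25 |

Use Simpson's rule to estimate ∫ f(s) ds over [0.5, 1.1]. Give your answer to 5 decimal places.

1.53667

h = 0.1, n = 6.
(h/3)·[y₀ + 4y₁ + 2y₂ + 4y₃ + 2y₄ + 4y₅ + y₆] = 0.033333·(46.10) = 1.53667.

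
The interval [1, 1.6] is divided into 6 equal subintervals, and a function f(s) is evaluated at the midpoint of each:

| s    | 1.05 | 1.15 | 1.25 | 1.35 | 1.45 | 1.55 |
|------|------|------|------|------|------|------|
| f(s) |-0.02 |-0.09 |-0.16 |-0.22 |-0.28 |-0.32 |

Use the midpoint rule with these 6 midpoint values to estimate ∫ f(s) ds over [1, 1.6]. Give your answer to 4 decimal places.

h = 0.1, n = 6.
h·[y(m₁) + y(m₂) + y(m₃) + y(m₄) + y(m₅) + y(m₆)] = 0.1·(-1.09) = -0.1090.

-0.1090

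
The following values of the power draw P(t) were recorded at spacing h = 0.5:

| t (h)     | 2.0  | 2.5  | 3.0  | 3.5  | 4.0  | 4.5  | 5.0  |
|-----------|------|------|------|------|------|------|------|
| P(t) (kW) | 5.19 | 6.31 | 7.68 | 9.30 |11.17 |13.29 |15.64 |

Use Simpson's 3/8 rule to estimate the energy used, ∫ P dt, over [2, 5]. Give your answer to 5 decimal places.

h = 0.5, n = 6.
(3h/8)·[y₀ + 3y₁ + 3y₂ + 2y₃ + 3y₄ + 3y₅ + y₆] = 0.1875·(154.78) = 29.02125.

29.02125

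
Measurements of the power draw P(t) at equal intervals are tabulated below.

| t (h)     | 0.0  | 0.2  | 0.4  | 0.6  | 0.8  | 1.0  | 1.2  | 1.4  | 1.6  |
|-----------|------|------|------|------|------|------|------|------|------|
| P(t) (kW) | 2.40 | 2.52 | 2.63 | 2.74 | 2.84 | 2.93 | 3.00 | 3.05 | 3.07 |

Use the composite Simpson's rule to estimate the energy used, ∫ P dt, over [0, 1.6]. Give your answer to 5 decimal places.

h = 0.2, n = 8.
(h/3)·[y₀ + 4y₁ + 2y₂ + 4y₃ + 2y₄ + 4y₅ + 2y₆ + 4y₇ + y₈] = 0.066667·(67.37) = 4.49133.

4.49133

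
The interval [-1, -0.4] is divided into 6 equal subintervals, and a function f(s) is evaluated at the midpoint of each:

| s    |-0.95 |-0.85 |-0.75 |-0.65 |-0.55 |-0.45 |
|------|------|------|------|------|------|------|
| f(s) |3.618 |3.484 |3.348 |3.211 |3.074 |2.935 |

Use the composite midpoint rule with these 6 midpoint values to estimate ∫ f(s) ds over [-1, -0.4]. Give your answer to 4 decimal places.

h = 0.1, n = 6.
h·[y(m₁) + y(m₂) + y(m₃) + y(m₄) + y(m₅) + y(m₆)] = 0.1·(19.670) = 1.9670.

1.9670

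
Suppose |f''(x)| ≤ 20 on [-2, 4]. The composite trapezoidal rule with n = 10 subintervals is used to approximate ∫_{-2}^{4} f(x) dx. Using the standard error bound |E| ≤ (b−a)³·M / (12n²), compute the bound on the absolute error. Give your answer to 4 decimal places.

|E| ≤ (6)³·20 / (12·10²) = 4320/1200 = 3.6000.

3.6000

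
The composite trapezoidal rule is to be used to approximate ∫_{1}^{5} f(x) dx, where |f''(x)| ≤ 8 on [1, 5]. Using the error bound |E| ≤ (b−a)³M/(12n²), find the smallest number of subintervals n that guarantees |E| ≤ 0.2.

15

Need 512/(12n²) ≤ 0.2.
n² ≥ 512/(12·0.2) = 213.333 ⇒ n ≥ 14.6059, so the smallest n is 15.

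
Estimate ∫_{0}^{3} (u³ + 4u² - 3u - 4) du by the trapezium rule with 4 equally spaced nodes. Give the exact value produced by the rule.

35

h = (3 − 0)/3 = 1.
Nodes u₀,…,u₃ = 0, 1, 2, 3.
f(u) = u³ + 4u² - 3u - 4: f₀=-4, f₁=-2, f₂=14, f₃=50.
(h/2)·[f₀ + 2f₁ + 2f₂ + f₃] = 0.5·(70) = 35.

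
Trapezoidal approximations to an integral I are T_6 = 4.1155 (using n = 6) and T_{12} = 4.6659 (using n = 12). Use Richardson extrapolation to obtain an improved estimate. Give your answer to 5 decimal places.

R = (4·T_{12} − T_6) / 3 = (4·4.6659 − 4.1155)/3 = (14.5481)/3 = 4.84937.

4.84937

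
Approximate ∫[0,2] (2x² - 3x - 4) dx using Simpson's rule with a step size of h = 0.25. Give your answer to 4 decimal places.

h = (2 − 0)/8 = 0.25.
Nodes x₀,…,x₈ = 0, 0.25, 0.5, 0.75, 1, 1.25, 1.5, 1.75, 2.
f(x) = 2x² - 3x - 4: f₀=-4, f₁=-4.625, f₂=-5, f₃=-5.125, f₄=-5, f₅=-4.625, f₆=-4, f₇=-3.125, f₈=-2.
(h/3)·[f₀ + 4f₁ + 2f₂ + 4f₃ + 2f₄ + 4f₅ + 2f₆ + 4f₇ + f₈] = 0.083333·(-104) = -8.6667.

-8.6667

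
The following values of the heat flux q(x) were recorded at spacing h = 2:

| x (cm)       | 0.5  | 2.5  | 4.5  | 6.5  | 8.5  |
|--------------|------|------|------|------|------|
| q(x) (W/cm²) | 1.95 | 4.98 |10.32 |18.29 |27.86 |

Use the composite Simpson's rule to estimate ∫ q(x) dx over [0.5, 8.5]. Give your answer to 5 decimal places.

95.68667

h = 2, n = 4.
(h/3)·[y₀ + 4y₁ + 2y₂ + 4y₃ + y₄] = 0.666667·(143.53) = 95.68667.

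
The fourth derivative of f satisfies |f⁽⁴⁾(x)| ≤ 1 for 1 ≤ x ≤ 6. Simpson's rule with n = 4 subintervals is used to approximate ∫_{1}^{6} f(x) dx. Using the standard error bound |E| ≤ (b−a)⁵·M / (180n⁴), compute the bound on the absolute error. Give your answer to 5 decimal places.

|E| ≤ (5)⁵·1 / (180·4⁴) = 3125/46080 = 0.06782.

0.06782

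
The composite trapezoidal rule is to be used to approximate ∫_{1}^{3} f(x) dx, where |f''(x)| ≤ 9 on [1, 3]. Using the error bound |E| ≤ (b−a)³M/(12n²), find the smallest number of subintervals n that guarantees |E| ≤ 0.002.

Need 72/(12n²) ≤ 0.002.
n² ≥ 72/(12·0.002) = 3000 ⇒ n ≥ 54.7723, so the smallest n is 55.

55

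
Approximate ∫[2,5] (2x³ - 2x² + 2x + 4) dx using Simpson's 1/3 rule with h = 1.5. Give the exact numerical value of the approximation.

259.5

h = (5 − 2)/2 = 1.5.
Nodes x₀,…,x₂ = 2, 3.5, 5.
f(x) = 2x³ - 2x² + 2x + 4: f₀=16, f₁=72.25, f₂=214.
(h/3)·[f₀ + 4f₁ + f₂] = 0.5·(519) = 259.5.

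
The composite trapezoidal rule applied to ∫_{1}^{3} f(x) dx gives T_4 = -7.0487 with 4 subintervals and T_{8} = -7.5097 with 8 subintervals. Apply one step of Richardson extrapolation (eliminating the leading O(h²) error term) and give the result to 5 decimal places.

R = (4·T_{8} − T_4) / 3 = (4·(-7.5097) − (-7.0487))/3 = (-22.9901)/3 = -7.66337.

-7.66337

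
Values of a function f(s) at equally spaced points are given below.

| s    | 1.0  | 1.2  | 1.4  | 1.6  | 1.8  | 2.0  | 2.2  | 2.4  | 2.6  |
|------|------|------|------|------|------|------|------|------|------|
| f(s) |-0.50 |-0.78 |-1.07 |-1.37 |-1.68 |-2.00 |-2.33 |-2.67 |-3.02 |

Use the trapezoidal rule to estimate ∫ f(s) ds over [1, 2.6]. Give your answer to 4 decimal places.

h = 0.2, n = 8.
(h/2)·[y₀ + 2y₁ + 2y₂ + 2y₃ + 2y₄ + 2y₅ + 2y₆ + 2y₇ + y₈] = 0.1·(-27.32) = -2.7320.

-2.7320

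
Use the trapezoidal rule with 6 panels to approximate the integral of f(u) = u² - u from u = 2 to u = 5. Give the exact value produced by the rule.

28.625

h = (5 − 2)/6 = 0.5.
Nodes u₀,…,u₆ = 2, 2.5, 3, 3.5, 4, 4.5, 5.
f(u) = u² - u: f₀=2, f₁=3.75, f₂=6, f₃=8.75, f₄=12, f₅=15.75, f₆=20.
(h/2)·[f₀ + 2f₁ + 2f₂ + 2f₃ + 2f₄ + 2f₅ + f₆] = 0.25·(114.5) = 28.625.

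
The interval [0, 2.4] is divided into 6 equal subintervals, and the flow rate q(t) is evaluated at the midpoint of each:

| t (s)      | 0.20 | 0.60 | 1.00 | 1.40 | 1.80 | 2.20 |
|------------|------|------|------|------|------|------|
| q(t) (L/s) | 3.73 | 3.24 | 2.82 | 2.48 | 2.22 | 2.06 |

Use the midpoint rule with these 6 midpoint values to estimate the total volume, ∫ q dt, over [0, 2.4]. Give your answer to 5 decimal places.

h = 0.4, n = 6.
h·[y(m₁) + y(m₂) + y(m₃) + y(m₄) + y(m₅) + y(m₆)] = 0.4·(16.55) = 6.62000.

6.62000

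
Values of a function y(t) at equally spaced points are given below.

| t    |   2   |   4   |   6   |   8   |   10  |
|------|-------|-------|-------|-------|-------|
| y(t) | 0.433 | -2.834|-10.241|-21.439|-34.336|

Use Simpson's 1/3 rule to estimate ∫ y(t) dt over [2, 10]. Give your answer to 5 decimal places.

-100.98467

h = 2, n = 4.
(h/3)·[y₀ + 4y₁ + 2y₂ + 4y₃ + y₄] = 0.666667·(-151.477) = -100.98467.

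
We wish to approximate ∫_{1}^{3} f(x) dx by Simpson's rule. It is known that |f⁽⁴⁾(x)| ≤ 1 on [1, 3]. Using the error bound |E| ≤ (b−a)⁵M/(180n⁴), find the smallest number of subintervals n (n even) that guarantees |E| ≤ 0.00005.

8

Need 32/(180n⁴) ≤ 0.00005.
n⁴ ≥ 32/(180·0.00005) = 3555.56 ⇒ n ≥ 7.7219, so the smallest even n is 8. (n must be even for Simpson's rule.)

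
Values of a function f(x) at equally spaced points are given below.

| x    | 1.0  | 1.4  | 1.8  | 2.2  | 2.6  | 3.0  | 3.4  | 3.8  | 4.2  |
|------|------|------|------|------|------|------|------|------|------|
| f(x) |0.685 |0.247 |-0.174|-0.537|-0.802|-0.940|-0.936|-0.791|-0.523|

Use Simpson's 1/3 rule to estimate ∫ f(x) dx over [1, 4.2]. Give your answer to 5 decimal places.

-1.56613

h = 0.4, n = 8.
(h/3)·[y₀ + 4y₁ + 2y₂ + 4y₃ + 2y₄ + 4y₅ + 2y₆ + 4y₇ + y₈] = 0.133333·(-11.746) = -1.56613.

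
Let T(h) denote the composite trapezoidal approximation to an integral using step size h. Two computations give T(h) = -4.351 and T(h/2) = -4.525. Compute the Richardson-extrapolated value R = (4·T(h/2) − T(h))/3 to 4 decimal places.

-4.5830

R = (4·T(h/2) − T(h)) / 3 = (4·(-4.525) − (-4.351))/3 = (-13.749)/3 = -4.5830.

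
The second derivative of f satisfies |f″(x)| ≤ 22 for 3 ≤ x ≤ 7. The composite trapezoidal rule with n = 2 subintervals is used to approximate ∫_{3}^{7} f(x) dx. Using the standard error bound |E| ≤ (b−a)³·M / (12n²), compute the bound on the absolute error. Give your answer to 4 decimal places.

29.3333

|E| ≤ (4)³·22 / (12·2²) = 1408/48 = 29.3333.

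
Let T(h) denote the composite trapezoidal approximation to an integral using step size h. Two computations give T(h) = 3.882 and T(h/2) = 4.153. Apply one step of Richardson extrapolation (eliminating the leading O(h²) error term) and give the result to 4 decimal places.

R = (4·T(h/2) − T(h)) / 3 = (4·4.153 − 3.882)/3 = (12.730)/3 = 4.2433.

4.2433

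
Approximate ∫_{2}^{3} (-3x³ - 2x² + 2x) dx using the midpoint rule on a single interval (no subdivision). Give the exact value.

M = (b−a)·f(2.5) = 1·(-54.375) = -54.375.

-54.375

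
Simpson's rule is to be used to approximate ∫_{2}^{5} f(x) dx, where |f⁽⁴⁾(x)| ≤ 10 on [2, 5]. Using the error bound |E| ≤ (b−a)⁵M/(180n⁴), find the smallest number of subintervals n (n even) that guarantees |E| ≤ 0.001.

Need 2430/(180n⁴) ≤ 0.001.
n⁴ ≥ 2430/(180·0.001) = 13500 ⇒ n ≥ 10.7791, so the smallest even n is 12. (n must be even for Simpson's rule.)

12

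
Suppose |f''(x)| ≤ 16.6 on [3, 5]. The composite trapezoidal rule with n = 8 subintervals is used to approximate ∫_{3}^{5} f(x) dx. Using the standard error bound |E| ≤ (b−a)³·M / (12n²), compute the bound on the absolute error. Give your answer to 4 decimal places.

0.1729

|E| ≤ (2)³·16.6 / (12·8²) = 132.8/768 = 0.1729.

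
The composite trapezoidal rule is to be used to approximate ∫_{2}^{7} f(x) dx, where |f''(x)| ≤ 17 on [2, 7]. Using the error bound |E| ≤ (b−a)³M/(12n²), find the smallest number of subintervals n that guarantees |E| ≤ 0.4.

Need 2125/(12n²) ≤ 0.4.
n² ≥ 2125/(12·0.4) = 442.708 ⇒ n ≥ 21.0406, so the smallest n is 22.

22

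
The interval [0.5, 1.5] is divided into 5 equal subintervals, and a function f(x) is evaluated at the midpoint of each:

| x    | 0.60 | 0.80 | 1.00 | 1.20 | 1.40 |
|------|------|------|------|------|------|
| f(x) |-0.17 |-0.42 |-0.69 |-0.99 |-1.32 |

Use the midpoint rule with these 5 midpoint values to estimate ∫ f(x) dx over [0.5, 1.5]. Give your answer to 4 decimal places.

-0.7180

h = 0.2, n = 5.
h·[y(m₁) + y(m₂) + y(m₃) + y(m₄) + y(m₅)] = 0.2·(-3.59) = -0.7180.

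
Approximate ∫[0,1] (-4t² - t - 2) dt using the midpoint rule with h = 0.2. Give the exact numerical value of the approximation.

h = (1 − 0)/5 = 0.2.
Midpoints m₁,…,m₅ = 0.1, 0.3, 0.5, 0.7, 0.9.
f(m₁)=-2.14, f(m₂)=-2.66, f(m₃)=-3.5, f(m₄)=-4.66, f(m₅)=-6.14.
h·[f(m₁) + f(m₂) + f(m₃) + f(m₄) + f(m₅)] = 0.2·(-19.1) = -3.82.

-3.82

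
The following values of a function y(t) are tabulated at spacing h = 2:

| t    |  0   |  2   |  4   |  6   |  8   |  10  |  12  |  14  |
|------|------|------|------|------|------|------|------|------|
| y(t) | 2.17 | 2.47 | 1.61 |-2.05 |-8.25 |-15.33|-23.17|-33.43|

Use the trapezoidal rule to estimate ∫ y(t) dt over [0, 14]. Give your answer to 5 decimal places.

h = 2, n = 7.
(h/2)·[y₀ + 2y₁ + 2y₂ + 2y₃ + 2y₄ + 2y₅ + 2y₆ + y₇] = 1·(-120.70) = -120.70000.

-120.70000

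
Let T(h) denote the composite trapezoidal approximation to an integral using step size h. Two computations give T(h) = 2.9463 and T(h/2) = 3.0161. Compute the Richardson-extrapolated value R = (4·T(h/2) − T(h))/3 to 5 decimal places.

3.03937

R = (4·T(h/2) − T(h)) / 3 = (4·3.0161 − 2.9463)/3 = (9.1181)/3 = 3.03937.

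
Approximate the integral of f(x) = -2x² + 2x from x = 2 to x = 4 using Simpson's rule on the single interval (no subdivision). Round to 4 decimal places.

-25.3333

S = (b−a)/6 · [f(2) + 4f(3) + f(4)] = 0.333333·[(-4) + 4·(-12) + (-24)] = -25.3333.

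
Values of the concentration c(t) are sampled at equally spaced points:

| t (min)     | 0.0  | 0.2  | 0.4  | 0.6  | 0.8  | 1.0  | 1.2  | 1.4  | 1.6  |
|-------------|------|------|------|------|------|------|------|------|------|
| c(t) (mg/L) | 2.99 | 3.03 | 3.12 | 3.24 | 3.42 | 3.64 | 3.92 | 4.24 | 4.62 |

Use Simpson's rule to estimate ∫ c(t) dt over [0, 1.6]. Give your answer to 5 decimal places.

h = 0.2, n = 8.
(h/3)·[y₀ + 4y₁ + 2y₂ + 4y₃ + 2y₄ + 4y₅ + 2y₆ + 4y₇ + y₈] = 0.066667·(85.13) = 5.67533.

5.67533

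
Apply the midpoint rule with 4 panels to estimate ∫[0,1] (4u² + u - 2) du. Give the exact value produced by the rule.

h = (1 − 0)/4 = 0.25.
Midpoints m₁,…,m₄ = 0.125, 0.375, 0.625, 0.875.
f(m₁)=-1.8125, f(m₂)=-1.0625, f(m₃)=0.1875, f(m₄)=1.9375.
h·[f(m₁) + f(m₂) + f(m₃) + f(m₄)] = 0.25·(-0.75) = -0.1875.

-0.1875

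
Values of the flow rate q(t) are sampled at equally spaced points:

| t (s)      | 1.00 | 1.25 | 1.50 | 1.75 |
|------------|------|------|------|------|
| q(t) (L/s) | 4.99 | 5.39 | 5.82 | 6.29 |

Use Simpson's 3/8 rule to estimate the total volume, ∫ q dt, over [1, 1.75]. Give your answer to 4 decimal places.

h = 0.25, n = 3.
(3h/8)·[y₀ + 3y₁ + 3y₂ + y₃] = 0.09375·(44.91) = 4.2103.

4.2103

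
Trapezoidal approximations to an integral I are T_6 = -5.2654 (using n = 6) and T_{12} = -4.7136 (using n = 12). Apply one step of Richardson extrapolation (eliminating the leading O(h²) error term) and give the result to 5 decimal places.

-4.52967

R = (4·T_{12} − T_6) / 3 = (4·(-4.7136) − (-5.2654))/3 = (-13.5890)/3 = -4.52967.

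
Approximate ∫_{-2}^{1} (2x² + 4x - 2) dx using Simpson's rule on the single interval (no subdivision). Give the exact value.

-6

S = (b−a)/6 · [f(-2) + 4f(-0.5) + f(1)] = 0.5·[(-2) + 4·(-3.5) + 4] = -6.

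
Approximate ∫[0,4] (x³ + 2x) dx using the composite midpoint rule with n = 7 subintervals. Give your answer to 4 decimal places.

h = (4 − 0)/7 = 0.571429.
Midpoints m₁,…,m₇ = 0.285714, 0.857143, 1.428571, 2, 2.571429, 3.142857, 3.714286.
f(m₁)=0.594752, f(m₂)=2.344023, f(m₃)=5.772595, f(m₄)=12, f(m₅)=22.145773, f(m₆)=37.329446, f(m₇)=58.670554.
h·[f(m₁) + f(m₂) + f(m₃) + f(m₄) + f(m₅) + f(m₆) + f(m₇)] = 0.571429·(138.857143) = 79.3469.

79.3469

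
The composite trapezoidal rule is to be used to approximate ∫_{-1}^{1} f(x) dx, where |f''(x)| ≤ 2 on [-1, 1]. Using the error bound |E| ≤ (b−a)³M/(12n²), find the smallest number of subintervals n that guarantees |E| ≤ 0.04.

6

Need 16/(12n²) ≤ 0.04.
n² ≥ 16/(12·0.04) = 33.3333 ⇒ n ≥ 5.7735, so the smallest n is 6.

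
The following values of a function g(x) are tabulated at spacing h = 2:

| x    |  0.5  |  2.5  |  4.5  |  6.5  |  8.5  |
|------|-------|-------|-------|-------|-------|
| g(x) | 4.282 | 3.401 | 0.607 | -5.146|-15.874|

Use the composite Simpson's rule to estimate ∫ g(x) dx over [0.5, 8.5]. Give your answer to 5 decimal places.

h = 2, n = 4.
(h/3)·[y₀ + 4y₁ + 2y₂ + 4y₃ + y₄] = 0.666667·(-17.358) = -11.57200.

-11.57200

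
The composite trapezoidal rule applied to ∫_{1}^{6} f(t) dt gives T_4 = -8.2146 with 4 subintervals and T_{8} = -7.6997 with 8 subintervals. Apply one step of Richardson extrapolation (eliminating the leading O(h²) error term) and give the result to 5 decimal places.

R = (4·T_{8} − T_4) / 3 = (4·(-7.6997) − (-8.2146))/3 = (-22.5842)/3 = -7.52807.

-7.52807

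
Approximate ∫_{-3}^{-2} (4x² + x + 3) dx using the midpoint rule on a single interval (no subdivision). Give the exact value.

M = (b−a)·f(-2.5) = 1·(25.5) = 25.5.

25.5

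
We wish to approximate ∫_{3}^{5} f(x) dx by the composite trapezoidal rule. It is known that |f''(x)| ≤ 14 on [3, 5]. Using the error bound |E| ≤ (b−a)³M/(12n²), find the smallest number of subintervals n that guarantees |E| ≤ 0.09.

Need 112/(12n²) ≤ 0.09.
n² ≥ 112/(12·0.09) = 103.704 ⇒ n ≥ 10.1835, so the smallest n is 11.

11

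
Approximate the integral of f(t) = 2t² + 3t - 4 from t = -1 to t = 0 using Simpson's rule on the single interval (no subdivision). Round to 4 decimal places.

-4.8333

S = (b−a)/6 · [f(-1) + 4f(-0.5) + f(0)] = 0.166667·[(-5) + 4·(-5) + (-4)] = -4.8333.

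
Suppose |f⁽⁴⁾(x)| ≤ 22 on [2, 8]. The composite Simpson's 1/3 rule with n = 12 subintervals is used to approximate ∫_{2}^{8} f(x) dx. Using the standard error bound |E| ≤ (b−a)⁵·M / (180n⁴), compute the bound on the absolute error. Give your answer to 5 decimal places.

|E| ≤ (6)⁵·22 / (180·12⁴) = 171072/3732480 = 0.04583.

0.04583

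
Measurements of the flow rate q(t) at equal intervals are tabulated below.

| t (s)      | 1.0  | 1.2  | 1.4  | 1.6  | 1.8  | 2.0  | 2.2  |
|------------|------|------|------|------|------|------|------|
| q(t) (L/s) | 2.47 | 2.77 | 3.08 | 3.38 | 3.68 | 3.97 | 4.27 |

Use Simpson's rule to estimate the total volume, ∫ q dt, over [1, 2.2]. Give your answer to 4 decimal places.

h = 0.2, n = 6.
(h/3)·[y₀ + 4y₁ + 2y₂ + 4y₃ + 2y₄ + 4y₅ + y₆] = 0.066667·(60.74) = 4.0493.

4.0493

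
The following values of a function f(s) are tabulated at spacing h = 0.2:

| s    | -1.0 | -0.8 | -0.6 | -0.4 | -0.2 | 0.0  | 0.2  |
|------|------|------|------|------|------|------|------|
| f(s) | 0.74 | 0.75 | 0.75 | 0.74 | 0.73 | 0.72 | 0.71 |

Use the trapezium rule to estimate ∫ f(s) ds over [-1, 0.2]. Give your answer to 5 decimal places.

0.88300

h = 0.2, n = 6.
(h/2)·[y₀ + 2y₁ + 2y₂ + 2y₃ + 2y₄ + 2y₅ + y₆] = 0.1·(8.83) = 0.88300.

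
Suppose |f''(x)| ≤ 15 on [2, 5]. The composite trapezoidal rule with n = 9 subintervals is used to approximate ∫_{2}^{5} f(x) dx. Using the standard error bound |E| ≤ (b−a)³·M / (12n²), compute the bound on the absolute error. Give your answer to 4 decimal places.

|E| ≤ (3)³·15 / (12·9²) = 405/972 = 0.4167.

0.4167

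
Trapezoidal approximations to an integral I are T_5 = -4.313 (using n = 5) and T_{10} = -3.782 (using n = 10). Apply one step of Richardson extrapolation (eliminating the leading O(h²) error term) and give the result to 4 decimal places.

R = (4·T_{10} − T_5) / 3 = (4·(-3.782) − (-4.313))/3 = (-10.815)/3 = -3.6050.

-3.6050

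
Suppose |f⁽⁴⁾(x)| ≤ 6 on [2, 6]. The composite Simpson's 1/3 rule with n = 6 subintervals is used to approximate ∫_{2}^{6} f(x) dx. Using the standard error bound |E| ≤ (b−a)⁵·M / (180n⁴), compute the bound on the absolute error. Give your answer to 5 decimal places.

|E| ≤ (4)⁵·6 / (180·6⁴) = 6144/233280 = 0.02634.

0.02634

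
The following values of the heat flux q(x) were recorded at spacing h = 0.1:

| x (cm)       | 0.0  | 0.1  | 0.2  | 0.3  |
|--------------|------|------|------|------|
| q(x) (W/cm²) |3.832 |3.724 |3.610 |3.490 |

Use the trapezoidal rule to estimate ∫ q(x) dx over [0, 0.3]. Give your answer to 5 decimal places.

h = 0.1, n = 3.
(h/2)·[y₀ + 2y₁ + 2y₂ + y₃] = 0.05·(21.990) = 1.09950.

1.09950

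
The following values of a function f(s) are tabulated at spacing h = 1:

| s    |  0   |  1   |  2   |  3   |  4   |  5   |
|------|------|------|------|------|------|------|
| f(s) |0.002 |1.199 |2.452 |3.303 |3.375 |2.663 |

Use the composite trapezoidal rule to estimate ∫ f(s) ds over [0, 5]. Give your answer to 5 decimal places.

11.66150

h = 1, n = 5.
(h/2)·[y₀ + 2y₁ + 2y₂ + 2y₃ + 2y₄ + y₅] = 0.5·(23.323) = 11.66150.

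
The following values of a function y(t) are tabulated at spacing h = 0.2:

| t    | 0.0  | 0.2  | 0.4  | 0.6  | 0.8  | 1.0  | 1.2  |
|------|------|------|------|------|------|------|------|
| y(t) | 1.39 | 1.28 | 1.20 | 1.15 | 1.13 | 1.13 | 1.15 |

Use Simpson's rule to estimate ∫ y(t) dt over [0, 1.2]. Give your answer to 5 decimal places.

h = 0.2, n = 6.
(h/3)·[y₀ + 4y₁ + 2y₂ + 4y₃ + 2y₄ + 4y₅ + y₆] = 0.066667·(21.44) = 1.42933.

1.42933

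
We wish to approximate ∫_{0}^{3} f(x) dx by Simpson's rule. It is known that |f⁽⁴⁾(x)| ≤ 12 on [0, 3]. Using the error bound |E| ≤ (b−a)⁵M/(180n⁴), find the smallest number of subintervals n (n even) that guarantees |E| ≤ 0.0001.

22

Need 2916/(180n⁴) ≤ 0.0001.
n⁴ ≥ 2916/(180·0.0001) = 162000 ⇒ n ≥ 20.0622, so the smallest even n is 22. (n must be even for Simpson's rule.)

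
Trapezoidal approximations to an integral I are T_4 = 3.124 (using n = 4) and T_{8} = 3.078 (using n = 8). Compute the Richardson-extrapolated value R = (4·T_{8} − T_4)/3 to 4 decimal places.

3.0627

R = (4·T_{8} − T_4) / 3 = (4·3.078 − 3.124)/3 = (9.188)/3 = 3.0627.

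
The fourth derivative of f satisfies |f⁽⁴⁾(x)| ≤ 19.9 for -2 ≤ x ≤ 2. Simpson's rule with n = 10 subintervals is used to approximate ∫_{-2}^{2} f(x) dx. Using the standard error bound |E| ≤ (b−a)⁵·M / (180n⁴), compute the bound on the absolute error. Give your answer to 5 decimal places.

0.01132

|E| ≤ (4)⁵·19.9 / (180·10⁴) = 20377.6/1800000 = 0.01132.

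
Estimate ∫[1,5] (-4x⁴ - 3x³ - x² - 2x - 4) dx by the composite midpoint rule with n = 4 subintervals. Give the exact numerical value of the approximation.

h = (5 − 1)/4 = 1.
Midpoints m₁,…,m₄ = 1.5, 2.5, 3.5, 4.5.
f(m₁)=-39.625, f(m₂)=-218.375, f(m₃)=-752.125, f(m₄)=-1946.875.
h·[f(m₁) + f(m₂) + f(m₃) + f(m₄)] = 1·(-2957) = -2957.

-2957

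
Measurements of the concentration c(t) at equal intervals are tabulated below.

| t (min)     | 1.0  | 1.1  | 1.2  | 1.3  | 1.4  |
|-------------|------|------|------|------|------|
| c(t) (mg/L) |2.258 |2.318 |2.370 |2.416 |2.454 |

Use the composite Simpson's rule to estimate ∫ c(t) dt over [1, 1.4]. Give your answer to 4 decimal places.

h = 0.1, n = 4.
(h/3)·[y₀ + 4y₁ + 2y₂ + 4y₃ + y₄] = 0.033333·(28.388) = 0.9463.

0.9463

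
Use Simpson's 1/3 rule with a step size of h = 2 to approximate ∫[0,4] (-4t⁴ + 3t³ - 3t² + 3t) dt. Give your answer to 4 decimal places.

-701.3333

h = (4 − 0)/2 = 2.
Nodes t₀,…,t₂ = 0, 2, 4.
f(t) = -4t⁴ + 3t³ - 3t² + 3t: f₀=0, f₁=-46, f₂=-868.
(h/3)·[f₀ + 4f₁ + f₂] = 0.666667·(-1052) = -701.3333.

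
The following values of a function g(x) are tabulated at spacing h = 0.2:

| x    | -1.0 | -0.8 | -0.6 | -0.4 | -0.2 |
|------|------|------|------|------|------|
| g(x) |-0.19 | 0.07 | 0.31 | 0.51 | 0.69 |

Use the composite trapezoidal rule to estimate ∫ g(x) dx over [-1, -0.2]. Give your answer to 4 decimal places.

0.2280

h = 0.2, n = 4.
(h/2)·[y₀ + 2y₁ + 2y₂ + 2y₃ + y₄] = 0.1·(2.28) = 0.2280.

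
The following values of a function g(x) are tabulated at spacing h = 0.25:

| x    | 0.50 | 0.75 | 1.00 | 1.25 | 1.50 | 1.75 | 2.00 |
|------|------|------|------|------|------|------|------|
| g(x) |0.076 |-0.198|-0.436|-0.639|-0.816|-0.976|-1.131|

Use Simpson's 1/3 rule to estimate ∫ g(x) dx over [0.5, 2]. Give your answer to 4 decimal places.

h = 0.25, n = 6.
(h/3)·[y₀ + 4y₁ + 2y₂ + 4y₃ + 2y₄ + 4y₅ + y₆] = 0.083333·(-10.811) = -0.9009.

-0.9009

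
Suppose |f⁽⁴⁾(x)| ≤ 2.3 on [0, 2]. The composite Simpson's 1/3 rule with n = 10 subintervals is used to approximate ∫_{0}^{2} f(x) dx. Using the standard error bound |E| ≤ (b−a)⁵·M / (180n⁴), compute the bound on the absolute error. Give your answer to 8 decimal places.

0.00004089

|E| ≤ (2)⁵·2.3 / (180·10⁴) = 73.6/1800000 = 0.00004089.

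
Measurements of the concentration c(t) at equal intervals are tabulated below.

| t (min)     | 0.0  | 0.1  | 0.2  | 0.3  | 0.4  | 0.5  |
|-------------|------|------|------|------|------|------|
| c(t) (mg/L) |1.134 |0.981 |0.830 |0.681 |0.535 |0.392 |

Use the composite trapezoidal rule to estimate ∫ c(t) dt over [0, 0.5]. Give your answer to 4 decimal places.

0.3790

h = 0.1, n = 5.
(h/2)·[y₀ + 2y₁ + 2y₂ + 2y₃ + 2y₄ + y₅] = 0.05·(7.580) = 0.3790.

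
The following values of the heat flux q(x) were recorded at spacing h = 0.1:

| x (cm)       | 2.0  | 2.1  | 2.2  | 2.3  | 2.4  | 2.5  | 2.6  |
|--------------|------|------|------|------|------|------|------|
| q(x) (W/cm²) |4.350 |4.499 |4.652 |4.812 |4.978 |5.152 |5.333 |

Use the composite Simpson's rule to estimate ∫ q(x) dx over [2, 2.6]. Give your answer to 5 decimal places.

2.89317

h = 0.1, n = 6.
(h/3)·[y₀ + 4y₁ + 2y₂ + 4y₃ + 2y₄ + 4y₅ + y₆] = 0.033333·(86.795) = 2.89317.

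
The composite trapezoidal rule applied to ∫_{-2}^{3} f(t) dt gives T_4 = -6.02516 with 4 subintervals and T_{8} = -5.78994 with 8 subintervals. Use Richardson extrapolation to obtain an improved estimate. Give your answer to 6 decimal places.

R = (4·T_{8} − T_4) / 3 = (4·(-5.78994) − (-6.02516))/3 = (-17.13460)/3 = -5.711533.

-5.711533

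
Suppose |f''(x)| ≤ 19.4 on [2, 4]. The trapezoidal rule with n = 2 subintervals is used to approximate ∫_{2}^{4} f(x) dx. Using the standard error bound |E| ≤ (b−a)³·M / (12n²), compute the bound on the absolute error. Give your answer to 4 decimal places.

|E| ≤ (2)³·19.4 / (12·2²) = 155.2/48 = 3.2333.

3.2333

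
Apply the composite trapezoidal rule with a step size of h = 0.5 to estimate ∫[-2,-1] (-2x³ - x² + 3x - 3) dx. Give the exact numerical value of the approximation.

h = (-1 − (-2))/2 = 0.5.
Nodes x₀,…,x₂ = -2, -1.5, -1.
f(x) = -2x³ - x² + 3x - 3: f₀=3, f₁=-3, f₂=-5.
(h/2)·[f₀ + 2f₁ + f₂] = 0.25·(-8) = -2.

-2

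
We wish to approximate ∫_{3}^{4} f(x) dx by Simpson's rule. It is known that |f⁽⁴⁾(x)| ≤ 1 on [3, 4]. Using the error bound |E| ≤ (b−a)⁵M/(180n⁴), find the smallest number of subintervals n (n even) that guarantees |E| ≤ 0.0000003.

12

Need 1/(180n⁴) ≤ 0.0000003.
n⁴ ≥ 1/(180·0.0000003) = 18518.5 ⇒ n ≥ 11.6655, so the smallest even n is 12. (n must be even for Simpson's rule.)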